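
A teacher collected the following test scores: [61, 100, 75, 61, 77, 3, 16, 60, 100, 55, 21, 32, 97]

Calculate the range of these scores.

97

Step 1: Identify the maximum value: max = 100
Step 2: Identify the minimum value: min = 3
Step 3: Range = max - min = 100 - 3 = 97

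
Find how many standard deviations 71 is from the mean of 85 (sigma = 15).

-0.9333

Step 1: Recall the z-score formula: z = (x - mu) / sigma
Step 2: Substitute values: z = (71 - 85) / 15
Step 3: z = -14 / 15 = -0.9333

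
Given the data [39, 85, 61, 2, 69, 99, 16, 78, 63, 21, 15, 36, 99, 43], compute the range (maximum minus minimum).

97

Step 1: Identify the maximum value: max = 99
Step 2: Identify the minimum value: min = 2
Step 3: Range = max - min = 99 - 2 = 97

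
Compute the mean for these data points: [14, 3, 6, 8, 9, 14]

9

Step 1: Sum all values: 14 + 3 + 6 + 8 + 9 + 14 = 54
Step 2: Count the number of values: n = 6
Step 3: Mean = sum / n = 54 / 6 = 9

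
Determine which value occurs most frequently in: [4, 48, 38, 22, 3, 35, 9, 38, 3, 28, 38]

38

Step 1: Count the frequency of each value:
  3: appears 2 time(s)
  4: appears 1 time(s)
  9: appears 1 time(s)
  22: appears 1 time(s)
  28: appears 1 time(s)
  35: appears 1 time(s)
  38: appears 3 time(s)
  48: appears 1 time(s)
Step 2: The value 38 appears most frequently (3 times).
Step 3: Mode = 38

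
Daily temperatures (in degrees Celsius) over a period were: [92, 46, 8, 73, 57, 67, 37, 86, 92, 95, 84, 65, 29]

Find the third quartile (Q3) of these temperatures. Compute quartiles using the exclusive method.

89

Step 1: Sort the data: [8, 29, 37, 46, 57, 65, 67, 73, 84, 86, 92, 92, 95]
Step 2: n = 13
Step 3: Using the exclusive quartile method:
  Q1 = 41.5
  Q2 (median) = 67
  Q3 = 89
  IQR = Q3 - Q1 = 89 - 41.5 = 47.5
Step 4: Q3 = 89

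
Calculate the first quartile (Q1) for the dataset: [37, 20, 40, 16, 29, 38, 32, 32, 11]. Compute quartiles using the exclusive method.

18

Step 1: Sort the data: [11, 16, 20, 29, 32, 32, 37, 38, 40]
Step 2: n = 9
Step 3: Using the exclusive quartile method:
  Q1 = 18
  Q2 (median) = 32
  Q3 = 37.5
  IQR = Q3 - Q1 = 37.5 - 18 = 19.5
Step 4: Q1 = 18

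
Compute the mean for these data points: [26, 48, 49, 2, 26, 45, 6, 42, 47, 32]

32.3

Step 1: Sum all values: 26 + 48 + 49 + 2 + 26 + 45 + 6 + 42 + 47 + 32 = 323
Step 2: Count the number of values: n = 10
Step 3: Mean = sum / n = 323 / 10 = 32.3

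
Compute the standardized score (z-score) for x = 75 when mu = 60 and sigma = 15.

1

Step 1: Recall the z-score formula: z = (x - mu) / sigma
Step 2: Substitute values: z = (75 - 60) / 15
Step 3: z = 15 / 15 = 1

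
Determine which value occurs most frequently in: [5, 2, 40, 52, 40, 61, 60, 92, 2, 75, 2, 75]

2

Step 1: Count the frequency of each value:
  2: appears 3 time(s)
  5: appears 1 time(s)
  40: appears 2 time(s)
  52: appears 1 time(s)
  60: appears 1 time(s)
  61: appears 1 time(s)
  75: appears 2 time(s)
  92: appears 1 time(s)
Step 2: The value 2 appears most frequently (3 times).
Step 3: Mode = 2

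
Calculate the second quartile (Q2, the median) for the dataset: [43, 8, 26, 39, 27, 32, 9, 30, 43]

30

Step 1: Sort the data: [8, 9, 26, 27, 30, 32, 39, 43, 43]
Step 2: n = 9
Step 3: Q2 is the median. Since n is odd, it is the middle value at position 5: 30
Step 4: Q2 = 30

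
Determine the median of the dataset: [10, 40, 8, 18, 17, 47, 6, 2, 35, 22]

17.5

Step 1: Sort the data in ascending order: [2, 6, 8, 10, 17, 18, 22, 35, 40, 47]
Step 2: The number of values is n = 10.
Step 3: Since n is even, the median is the average of positions 5 and 6:
  Median = (17 + 18) / 2 = 17.5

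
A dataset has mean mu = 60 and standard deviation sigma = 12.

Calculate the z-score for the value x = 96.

3

Step 1: Recall the z-score formula: z = (x - mu) / sigma
Step 2: Substitute values: z = (96 - 60) / 12
Step 3: z = 36 / 12 = 3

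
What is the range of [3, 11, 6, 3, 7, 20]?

17

Step 1: Identify the maximum value: max = 20
Step 2: Identify the minimum value: min = 3
Step 3: Range = max - min = 20 - 3 = 17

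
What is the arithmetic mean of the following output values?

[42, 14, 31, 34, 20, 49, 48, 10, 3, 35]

28.6

Step 1: Sum all values: 42 + 14 + 31 + 34 + 20 + 49 + 48 + 10 + 3 + 35 = 286
Step 2: Count the number of values: n = 10
Step 3: Mean = sum / n = 286 / 10 = 28.6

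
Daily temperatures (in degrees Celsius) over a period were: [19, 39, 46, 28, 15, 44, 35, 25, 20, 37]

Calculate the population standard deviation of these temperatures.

10.3711

Step 1: Compute the mean: 30.8
Step 2: Sum of squared deviations from the mean: 1075.6
Step 3: Population variance = 1075.6 / 10 = 107.56
Step 4: Standard deviation = sqrt(107.56) = 10.3711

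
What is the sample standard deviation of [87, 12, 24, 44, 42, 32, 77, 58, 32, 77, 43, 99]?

27.2167

Step 1: Compute the mean: 52.25
Step 2: Sum of squared deviations from the mean: 8148.25
Step 3: Sample variance = 8148.25 / 11 = 740.75
Step 4: Standard deviation = sqrt(740.75) = 27.2167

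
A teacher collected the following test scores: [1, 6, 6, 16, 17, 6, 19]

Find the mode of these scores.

6

Step 1: Count the frequency of each value:
  1: appears 1 time(s)
  6: appears 3 time(s)
  16: appears 1 time(s)
  17: appears 1 time(s)
  19: appears 1 time(s)
Step 2: The value 6 appears most frequently (3 times).
Step 3: Mode = 6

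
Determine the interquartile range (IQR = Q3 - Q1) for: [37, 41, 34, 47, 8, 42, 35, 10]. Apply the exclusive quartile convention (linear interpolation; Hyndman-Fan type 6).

25.75

Step 1: Sort the data: [8, 10, 34, 35, 37, 41, 42, 47]
Step 2: n = 8
Step 3: Using the exclusive quartile method:
  Q1 = 16
  Q2 (median) = 36
  Q3 = 41.75
  IQR = Q3 - Q1 = 41.75 - 16 = 25.75
Step 4: IQR = 25.75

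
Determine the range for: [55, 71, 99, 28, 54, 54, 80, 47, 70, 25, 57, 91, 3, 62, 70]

96

Step 1: Identify the maximum value: max = 99
Step 2: Identify the minimum value: min = 3
Step 3: Range = max - min = 99 - 3 = 96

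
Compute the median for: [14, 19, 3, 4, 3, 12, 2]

4

Step 1: Sort the data in ascending order: [2, 3, 3, 4, 12, 14, 19]
Step 2: The number of values is n = 7.
Step 3: Since n is odd, the median is the middle value at position 4: 4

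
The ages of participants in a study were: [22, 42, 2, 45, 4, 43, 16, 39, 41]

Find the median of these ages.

39

Step 1: Sort the data in ascending order: [2, 4, 16, 22, 39, 41, 42, 43, 45]
Step 2: The number of values is n = 9.
Step 3: Since n is odd, the median is the middle value at position 5: 39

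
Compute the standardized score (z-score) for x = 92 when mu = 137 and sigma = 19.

-2.3684

Step 1: Recall the z-score formula: z = (x - mu) / sigma
Step 2: Substitute values: z = (92 - 137) / 19
Step 3: z = -45 / 19 = -2.3684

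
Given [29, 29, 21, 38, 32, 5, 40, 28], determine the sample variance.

119.9286

Step 1: Compute the mean: (29 + 29 + 21 + 38 + 32 + 5 + 40 + 28) / 8 = 27.75
Step 2: Compute squared deviations from the mean:
  (29 - 27.75)^2 = 1.5625
  (29 - 27.75)^2 = 1.5625
  (21 - 27.75)^2 = 45.5625
  (38 - 27.75)^2 = 105.0625
  (32 - 27.75)^2 = 18.0625
  (5 - 27.75)^2 = 517.5625
  (40 - 27.75)^2 = 150.0625
  (28 - 27.75)^2 = 0.0625
Step 3: Sum of squared deviations = 839.5
Step 4: Sample variance = 839.5 / 7 = 119.9286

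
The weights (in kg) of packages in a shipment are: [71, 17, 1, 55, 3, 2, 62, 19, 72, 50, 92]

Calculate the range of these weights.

91

Step 1: Identify the maximum value: max = 92
Step 2: Identify the minimum value: min = 1
Step 3: Range = max - min = 92 - 1 = 91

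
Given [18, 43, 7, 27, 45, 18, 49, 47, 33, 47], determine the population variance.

205.24

Step 1: Compute the mean: (18 + 43 + 7 + 27 + 45 + 18 + 49 + 47 + 33 + 47) / 10 = 33.4
Step 2: Compute squared deviations from the mean:
  (18 - 33.4)^2 = 237.16
  (43 - 33.4)^2 = 92.16
  (7 - 33.4)^2 = 696.96
  (27 - 33.4)^2 = 40.96
  (45 - 33.4)^2 = 134.56
  (18 - 33.4)^2 = 237.16
  (49 - 33.4)^2 = 243.36
  (47 - 33.4)^2 = 184.96
  (33 - 33.4)^2 = 0.16
  (47 - 33.4)^2 = 184.96
Step 3: Sum of squared deviations = 2052.4
Step 4: Population variance = 2052.4 / 10 = 205.24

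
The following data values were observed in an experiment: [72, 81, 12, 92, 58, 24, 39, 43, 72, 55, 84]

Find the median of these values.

58

Step 1: Sort the data in ascending order: [12, 24, 39, 43, 55, 58, 72, 72, 81, 84, 92]
Step 2: The number of values is n = 11.
Step 3: Since n is odd, the median is the middle value at position 6: 58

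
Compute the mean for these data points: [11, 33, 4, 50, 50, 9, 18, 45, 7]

25.2222

Step 1: Sum all values: 11 + 33 + 4 + 50 + 50 + 9 + 18 + 45 + 7 = 227
Step 2: Count the number of values: n = 9
Step 3: Mean = sum / n = 227 / 9 = 25.2222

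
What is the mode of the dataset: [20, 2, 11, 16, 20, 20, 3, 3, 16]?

20

Step 1: Count the frequency of each value:
  2: appears 1 time(s)
  3: appears 2 time(s)
  11: appears 1 time(s)
  16: appears 2 time(s)
  20: appears 3 time(s)
Step 2: The value 20 appears most frequently (3 times).
Step 3: Mode = 20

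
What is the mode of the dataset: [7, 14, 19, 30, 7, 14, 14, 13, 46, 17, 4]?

14

Step 1: Count the frequency of each value:
  4: appears 1 time(s)
  7: appears 2 time(s)
  13: appears 1 time(s)
  14: appears 3 time(s)
  17: appears 1 time(s)
  19: appears 1 time(s)
  30: appears 1 time(s)
  46: appears 1 time(s)
Step 2: The value 14 appears most frequently (3 times).
Step 3: Mode = 14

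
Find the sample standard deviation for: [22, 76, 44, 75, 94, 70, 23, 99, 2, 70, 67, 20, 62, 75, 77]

29.1788

Step 1: Compute the mean: 58.4
Step 2: Sum of squared deviations from the mean: 11919.6
Step 3: Sample variance = 11919.6 / 14 = 851.4
Step 4: Standard deviation = sqrt(851.4) = 29.1788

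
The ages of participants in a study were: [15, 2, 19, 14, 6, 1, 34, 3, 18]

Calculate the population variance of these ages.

102.0247

Step 1: Compute the mean: (15 + 2 + 19 + 14 + 6 + 1 + 34 + 3 + 18) / 9 = 12.4444
Step 2: Compute squared deviations from the mean:
  (15 - 12.4444)^2 = 6.5309
  (2 - 12.4444)^2 = 109.0864
  (19 - 12.4444)^2 = 42.9753
  (14 - 12.4444)^2 = 2.4198
  (6 - 12.4444)^2 = 41.5309
  (1 - 12.4444)^2 = 130.9753
  (34 - 12.4444)^2 = 464.642
  (3 - 12.4444)^2 = 89.1975
  (18 - 12.4444)^2 = 30.8642
Step 3: Sum of squared deviations = 918.2222
Step 4: Population variance = 918.2222 / 9 = 102.0247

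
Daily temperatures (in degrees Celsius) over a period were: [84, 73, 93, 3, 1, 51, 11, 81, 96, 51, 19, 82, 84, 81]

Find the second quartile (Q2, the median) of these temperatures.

77

Step 1: Sort the data: [1, 3, 11, 19, 51, 51, 73, 81, 81, 82, 84, 84, 93, 96]
Step 2: n = 14
Step 3: Q2 is the median. Since n is even, it is the average of the values at positions 7 and 8:
  Q2 = (73 + 81) / 2 = 77
Step 4: Q2 = 77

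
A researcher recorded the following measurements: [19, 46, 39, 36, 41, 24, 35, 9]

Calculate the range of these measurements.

37

Step 1: Identify the maximum value: max = 46
Step 2: Identify the minimum value: min = 9
Step 3: Range = max - min = 46 - 9 = 37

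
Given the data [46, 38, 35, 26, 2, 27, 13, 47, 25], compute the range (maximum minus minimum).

45

Step 1: Identify the maximum value: max = 47
Step 2: Identify the minimum value: min = 2
Step 3: Range = max - min = 47 - 2 = 45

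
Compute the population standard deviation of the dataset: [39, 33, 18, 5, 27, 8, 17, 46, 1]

14.8182

Step 1: Compute the mean: 21.5556
Step 2: Sum of squared deviations from the mean: 1976.2222
Step 3: Population variance = 1976.2222 / 9 = 219.5802
Step 4: Standard deviation = sqrt(219.5802) = 14.8182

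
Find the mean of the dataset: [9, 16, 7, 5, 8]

9

Step 1: Sum all values: 9 + 16 + 7 + 5 + 8 = 45
Step 2: Count the number of values: n = 5
Step 3: Mean = sum / n = 45 / 5 = 9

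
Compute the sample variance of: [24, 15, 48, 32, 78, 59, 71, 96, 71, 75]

693.4333

Step 1: Compute the mean: (24 + 15 + 48 + 32 + 78 + 59 + 71 + 96 + 71 + 75) / 10 = 56.9
Step 2: Compute squared deviations from the mean:
  (24 - 56.9)^2 = 1082.41
  (15 - 56.9)^2 = 1755.61
  (48 - 56.9)^2 = 79.21
  (32 - 56.9)^2 = 620.01
  (78 - 56.9)^2 = 445.21
  (59 - 56.9)^2 = 4.41
  (71 - 56.9)^2 = 198.81
  (96 - 56.9)^2 = 1528.81
  (71 - 56.9)^2 = 198.81
  (75 - 56.9)^2 = 327.61
Step 3: Sum of squared deviations = 6240.9
Step 4: Sample variance = 6240.9 / 9 = 693.4333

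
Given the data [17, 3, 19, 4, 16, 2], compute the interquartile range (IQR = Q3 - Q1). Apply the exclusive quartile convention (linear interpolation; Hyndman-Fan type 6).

14.75

Step 1: Sort the data: [2, 3, 4, 16, 17, 19]
Step 2: n = 6
Step 3: Using the exclusive quartile method:
  Q1 = 2.75
  Q2 (median) = 10
  Q3 = 17.5
  IQR = Q3 - Q1 = 17.5 - 2.75 = 14.75
Step 4: IQR = 14.75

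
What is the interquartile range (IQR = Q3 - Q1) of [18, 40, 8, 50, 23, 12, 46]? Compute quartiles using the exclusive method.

34

Step 1: Sort the data: [8, 12, 18, 23, 40, 46, 50]
Step 2: n = 7
Step 3: Using the exclusive quartile method:
  Q1 = 12
  Q2 (median) = 23
  Q3 = 46
  IQR = Q3 - Q1 = 46 - 12 = 34
Step 4: IQR = 34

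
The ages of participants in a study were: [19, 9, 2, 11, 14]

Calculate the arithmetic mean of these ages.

11

Step 1: Sum all values: 19 + 9 + 2 + 11 + 14 = 55
Step 2: Count the number of values: n = 5
Step 3: Mean = sum / n = 55 / 5 = 11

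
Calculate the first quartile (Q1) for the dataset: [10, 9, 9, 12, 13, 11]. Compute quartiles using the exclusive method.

9

Step 1: Sort the data: [9, 9, 10, 11, 12, 13]
Step 2: n = 6
Step 3: Using the exclusive quartile method:
  Q1 = 9
  Q2 (median) = 10.5
  Q3 = 12.25
  IQR = Q3 - Q1 = 12.25 - 9 = 3.25
Step 4: Q1 = 9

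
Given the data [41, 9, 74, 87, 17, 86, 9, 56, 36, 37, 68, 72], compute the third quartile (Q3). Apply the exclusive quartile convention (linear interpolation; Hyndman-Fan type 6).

73.5

Step 1: Sort the data: [9, 9, 17, 36, 37, 41, 56, 68, 72, 74, 86, 87]
Step 2: n = 12
Step 3: Using the exclusive quartile method:
  Q1 = 21.75
  Q2 (median) = 48.5
  Q3 = 73.5
  IQR = Q3 - Q1 = 73.5 - 21.75 = 51.75
Step 4: Q3 = 73.5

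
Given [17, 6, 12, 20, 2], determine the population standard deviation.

6.6813

Step 1: Compute the mean: 11.4
Step 2: Sum of squared deviations from the mean: 223.2
Step 3: Population variance = 223.2 / 5 = 44.64
Step 4: Standard deviation = sqrt(44.64) = 6.6813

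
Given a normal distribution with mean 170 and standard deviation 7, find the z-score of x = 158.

-1.7143

Step 1: Recall the z-score formula: z = (x - mu) / sigma
Step 2: Substitute values: z = (158 - 170) / 7
Step 3: z = -12 / 7 = -1.7143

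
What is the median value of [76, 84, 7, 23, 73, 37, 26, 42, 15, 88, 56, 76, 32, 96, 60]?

56

Step 1: Sort the data in ascending order: [7, 15, 23, 26, 32, 37, 42, 56, 60, 73, 76, 76, 84, 88, 96]
Step 2: The number of values is n = 15.
Step 3: Since n is odd, the median is the middle value at position 8: 56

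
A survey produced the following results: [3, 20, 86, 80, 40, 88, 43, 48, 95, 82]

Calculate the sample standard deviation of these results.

32.0217

Step 1: Compute the mean: 58.5
Step 2: Sum of squared deviations from the mean: 9228.5
Step 3: Sample variance = 9228.5 / 9 = 1025.3889
Step 4: Standard deviation = sqrt(1025.3889) = 32.0217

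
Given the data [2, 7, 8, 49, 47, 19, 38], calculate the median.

19

Step 1: Sort the data in ascending order: [2, 7, 8, 19, 38, 47, 49]
Step 2: The number of values is n = 7.
Step 3: Since n is odd, the median is the middle value at position 4: 19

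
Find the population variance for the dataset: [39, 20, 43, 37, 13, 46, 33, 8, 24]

163.0617

Step 1: Compute the mean: (39 + 20 + 43 + 37 + 13 + 46 + 33 + 8 + 24) / 9 = 29.2222
Step 2: Compute squared deviations from the mean:
  (39 - 29.2222)^2 = 95.6049
  (20 - 29.2222)^2 = 85.0494
  (43 - 29.2222)^2 = 189.8272
  (37 - 29.2222)^2 = 60.4938
  (13 - 29.2222)^2 = 263.1605
  (46 - 29.2222)^2 = 281.4938
  (33 - 29.2222)^2 = 14.2716
  (8 - 29.2222)^2 = 450.3827
  (24 - 29.2222)^2 = 27.2716
Step 3: Sum of squared deviations = 1467.5556
Step 4: Population variance = 1467.5556 / 9 = 163.0617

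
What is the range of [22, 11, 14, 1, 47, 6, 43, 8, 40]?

46

Step 1: Identify the maximum value: max = 47
Step 2: Identify the minimum value: min = 1
Step 3: Range = max - min = 47 - 1 = 46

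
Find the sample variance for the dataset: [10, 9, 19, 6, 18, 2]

44.6667

Step 1: Compute the mean: (10 + 9 + 19 + 6 + 18 + 2) / 6 = 10.6667
Step 2: Compute squared deviations from the mean:
  (10 - 10.6667)^2 = 0.4444
  (9 - 10.6667)^2 = 2.7778
  (19 - 10.6667)^2 = 69.4444
  (6 - 10.6667)^2 = 21.7778
  (18 - 10.6667)^2 = 53.7778
  (2 - 10.6667)^2 = 75.1111
Step 3: Sum of squared deviations = 223.3333
Step 4: Sample variance = 223.3333 / 5 = 44.6667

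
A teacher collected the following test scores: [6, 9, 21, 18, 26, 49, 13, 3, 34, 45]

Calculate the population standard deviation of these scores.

15.1671

Step 1: Compute the mean: 22.4
Step 2: Sum of squared deviations from the mean: 2300.4
Step 3: Population variance = 2300.4 / 10 = 230.04
Step 4: Standard deviation = sqrt(230.04) = 15.1671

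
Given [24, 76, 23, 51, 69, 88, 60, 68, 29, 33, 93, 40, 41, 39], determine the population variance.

507.8163

Step 1: Compute the mean: (24 + 76 + 23 + 51 + 69 + 88 + 60 + 68 + 29 + 33 + 93 + 40 + 41 + 39) / 14 = 52.4286
Step 2: Compute squared deviations from the mean:
  (24 - 52.4286)^2 = 808.1837
  (76 - 52.4286)^2 = 555.6122
  (23 - 52.4286)^2 = 866.0408
  (51 - 52.4286)^2 = 2.0408
  (69 - 52.4286)^2 = 274.6122
  (88 - 52.4286)^2 = 1265.3265
  (60 - 52.4286)^2 = 57.3265
  (68 - 52.4286)^2 = 242.4694
  (29 - 52.4286)^2 = 548.898
  (33 - 52.4286)^2 = 377.4694
  (93 - 52.4286)^2 = 1646.0408
  (40 - 52.4286)^2 = 154.4694
  (41 - 52.4286)^2 = 130.6122
  (39 - 52.4286)^2 = 180.3265
Step 3: Sum of squared deviations = 7109.4286
Step 4: Population variance = 7109.4286 / 14 = 507.8163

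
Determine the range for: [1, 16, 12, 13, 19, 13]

18

Step 1: Identify the maximum value: max = 19
Step 2: Identify the minimum value: min = 1
Step 3: Range = max - min = 19 - 1 = 18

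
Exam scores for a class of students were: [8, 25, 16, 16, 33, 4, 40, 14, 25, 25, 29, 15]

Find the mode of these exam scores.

25

Step 1: Count the frequency of each value:
  4: appears 1 time(s)
  8: appears 1 time(s)
  14: appears 1 time(s)
  15: appears 1 time(s)
  16: appears 2 time(s)
  25: appears 3 time(s)
  29: appears 1 time(s)
  33: appears 1 time(s)
  40: appears 1 time(s)
Step 2: The value 25 appears most frequently (3 times).
Step 3: Mode = 25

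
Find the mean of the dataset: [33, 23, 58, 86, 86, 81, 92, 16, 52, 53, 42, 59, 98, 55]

59.5714

Step 1: Sum all values: 33 + 23 + 58 + 86 + 86 + 81 + 92 + 16 + 52 + 53 + 42 + 59 + 98 + 55 = 834
Step 2: Count the number of values: n = 14
Step 3: Mean = sum / n = 834 / 14 = 59.5714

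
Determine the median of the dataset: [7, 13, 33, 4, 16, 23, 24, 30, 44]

23

Step 1: Sort the data in ascending order: [4, 7, 13, 16, 23, 24, 30, 33, 44]
Step 2: The number of values is n = 9.
Step 3: Since n is odd, the median is the middle value at position 5: 23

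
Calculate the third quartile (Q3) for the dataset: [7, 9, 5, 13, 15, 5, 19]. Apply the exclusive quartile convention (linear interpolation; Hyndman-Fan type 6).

15

Step 1: Sort the data: [5, 5, 7, 9, 13, 15, 19]
Step 2: n = 7
Step 3: Using the exclusive quartile method:
  Q1 = 5
  Q2 (median) = 9
  Q3 = 15
  IQR = Q3 - Q1 = 15 - 5 = 10
Step 4: Q3 = 15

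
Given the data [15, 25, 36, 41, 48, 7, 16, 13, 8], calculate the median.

16

Step 1: Sort the data in ascending order: [7, 8, 13, 15, 16, 25, 36, 41, 48]
Step 2: The number of values is n = 9.
Step 3: Since n is odd, the median is the middle value at position 5: 16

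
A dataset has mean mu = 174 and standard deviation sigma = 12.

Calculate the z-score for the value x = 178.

0.3333

Step 1: Recall the z-score formula: z = (x - mu) / sigma
Step 2: Substitute values: z = (178 - 174) / 12
Step 3: z = 4 / 12 = 0.3333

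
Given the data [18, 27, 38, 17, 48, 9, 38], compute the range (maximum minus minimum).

39

Step 1: Identify the maximum value: max = 48
Step 2: Identify the minimum value: min = 9
Step 3: Range = max - min = 48 - 9 = 39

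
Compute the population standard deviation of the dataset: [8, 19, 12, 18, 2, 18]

6.2294

Step 1: Compute the mean: 12.8333
Step 2: Sum of squared deviations from the mean: 232.8333
Step 3: Population variance = 232.8333 / 6 = 38.8056
Step 4: Standard deviation = sqrt(38.8056) = 6.2294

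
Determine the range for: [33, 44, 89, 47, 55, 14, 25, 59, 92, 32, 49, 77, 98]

84

Step 1: Identify the maximum value: max = 98
Step 2: Identify the minimum value: min = 14
Step 3: Range = max - min = 98 - 14 = 84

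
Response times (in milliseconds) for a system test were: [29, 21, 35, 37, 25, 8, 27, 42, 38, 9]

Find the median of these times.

28

Step 1: Sort the data in ascending order: [8, 9, 21, 25, 27, 29, 35, 37, 38, 42]
Step 2: The number of values is n = 10.
Step 3: Since n is even, the median is the average of positions 5 and 6:
  Median = (27 + 29) / 2 = 28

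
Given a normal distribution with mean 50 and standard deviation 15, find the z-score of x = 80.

2

Step 1: Recall the z-score formula: z = (x - mu) / sigma
Step 2: Substitute values: z = (80 - 50) / 15
Step 3: z = 30 / 15 = 2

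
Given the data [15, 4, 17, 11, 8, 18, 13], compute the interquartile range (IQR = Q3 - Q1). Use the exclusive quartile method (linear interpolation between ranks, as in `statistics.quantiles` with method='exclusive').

9

Step 1: Sort the data: [4, 8, 11, 13, 15, 17, 18]
Step 2: n = 7
Step 3: Using the exclusive quartile method:
  Q1 = 8
  Q2 (median) = 13
  Q3 = 17
  IQR = Q3 - Q1 = 17 - 8 = 9
Step 4: IQR = 9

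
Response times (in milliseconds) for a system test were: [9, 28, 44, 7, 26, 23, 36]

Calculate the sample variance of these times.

179.2381

Step 1: Compute the mean: (9 + 28 + 44 + 7 + 26 + 23 + 36) / 7 = 24.7143
Step 2: Compute squared deviations from the mean:
  (9 - 24.7143)^2 = 246.9388
  (28 - 24.7143)^2 = 10.7959
  (44 - 24.7143)^2 = 371.9388
  (7 - 24.7143)^2 = 313.7959
  (26 - 24.7143)^2 = 1.6531
  (23 - 24.7143)^2 = 2.9388
  (36 - 24.7143)^2 = 127.3673
Step 3: Sum of squared deviations = 1075.4286
Step 4: Sample variance = 1075.4286 / 6 = 179.2381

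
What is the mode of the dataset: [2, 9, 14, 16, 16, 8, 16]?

16

Step 1: Count the frequency of each value:
  2: appears 1 time(s)
  8: appears 1 time(s)
  9: appears 1 time(s)
  14: appears 1 time(s)
  16: appears 3 time(s)
Step 2: The value 16 appears most frequently (3 times).
Step 3: Mode = 16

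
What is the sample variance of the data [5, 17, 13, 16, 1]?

49.8

Step 1: Compute the mean: (5 + 17 + 13 + 16 + 1) / 5 = 10.4
Step 2: Compute squared deviations from the mean:
  (5 - 10.4)^2 = 29.16
  (17 - 10.4)^2 = 43.56
  (13 - 10.4)^2 = 6.76
  (16 - 10.4)^2 = 31.36
  (1 - 10.4)^2 = 88.36
Step 3: Sum of squared deviations = 199.2
Step 4: Sample variance = 199.2 / 4 = 49.8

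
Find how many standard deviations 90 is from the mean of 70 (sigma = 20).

1

Step 1: Recall the z-score formula: z = (x - mu) / sigma
Step 2: Substitute values: z = (90 - 70) / 20
Step 3: z = 20 / 20 = 1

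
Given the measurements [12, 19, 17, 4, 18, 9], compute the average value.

13.1667

Step 1: Sum all values: 12 + 19 + 17 + 4 + 18 + 9 = 79
Step 2: Count the number of values: n = 6
Step 3: Mean = sum / n = 79 / 6 = 13.1667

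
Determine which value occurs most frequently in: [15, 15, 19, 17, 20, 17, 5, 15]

15

Step 1: Count the frequency of each value:
  5: appears 1 time(s)
  15: appears 3 time(s)
  17: appears 2 time(s)
  19: appears 1 time(s)
  20: appears 1 time(s)
Step 2: The value 15 appears most frequently (3 times).
Step 3: Mode = 15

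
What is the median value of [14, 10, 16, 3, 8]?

10

Step 1: Sort the data in ascending order: [3, 8, 10, 14, 16]
Step 2: The number of values is n = 5.
Step 3: Since n is odd, the median is the middle value at position 3: 10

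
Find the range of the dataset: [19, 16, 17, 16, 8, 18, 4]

15

Step 1: Identify the maximum value: max = 19
Step 2: Identify the minimum value: min = 4
Step 3: Range = max - min = 19 - 4 = 15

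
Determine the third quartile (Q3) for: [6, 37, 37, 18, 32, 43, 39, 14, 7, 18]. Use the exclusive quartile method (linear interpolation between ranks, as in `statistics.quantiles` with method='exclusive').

37.5

Step 1: Sort the data: [6, 7, 14, 18, 18, 32, 37, 37, 39, 43]
Step 2: n = 10
Step 3: Using the exclusive quartile method:
  Q1 = 12.25
  Q2 (median) = 25
  Q3 = 37.5
  IQR = Q3 - Q1 = 37.5 - 12.25 = 25.25
Step 4: Q3 = 37.5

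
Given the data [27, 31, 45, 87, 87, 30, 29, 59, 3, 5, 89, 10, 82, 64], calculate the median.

38

Step 1: Sort the data in ascending order: [3, 5, 10, 27, 29, 30, 31, 45, 59, 64, 82, 87, 87, 89]
Step 2: The number of values is n = 14.
Step 3: Since n is even, the median is the average of positions 7 and 8:
  Median = (31 + 45) / 2 = 38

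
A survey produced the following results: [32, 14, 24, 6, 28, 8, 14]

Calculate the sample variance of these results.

101.3333

Step 1: Compute the mean: (32 + 14 + 24 + 6 + 28 + 8 + 14) / 7 = 18
Step 2: Compute squared deviations from the mean:
  (32 - 18)^2 = 196
  (14 - 18)^2 = 16
  (24 - 18)^2 = 36
  (6 - 18)^2 = 144
  (28 - 18)^2 = 100
  (8 - 18)^2 = 100
  (14 - 18)^2 = 16
Step 3: Sum of squared deviations = 608
Step 4: Sample variance = 608 / 6 = 101.3333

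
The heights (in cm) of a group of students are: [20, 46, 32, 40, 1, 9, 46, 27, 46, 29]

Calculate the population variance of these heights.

226.24

Step 1: Compute the mean: (20 + 46 + 32 + 40 + 1 + 9 + 46 + 27 + 46 + 29) / 10 = 29.6
Step 2: Compute squared deviations from the mean:
  (20 - 29.6)^2 = 92.16
  (46 - 29.6)^2 = 268.96
  (32 - 29.6)^2 = 5.76
  (40 - 29.6)^2 = 108.16
  (1 - 29.6)^2 = 817.96
  (9 - 29.6)^2 = 424.36
  (46 - 29.6)^2 = 268.96
  (27 - 29.6)^2 = 6.76
  (46 - 29.6)^2 = 268.96
  (29 - 29.6)^2 = 0.36
Step 3: Sum of squared deviations = 2262.4
Step 4: Population variance = 2262.4 / 10 = 226.24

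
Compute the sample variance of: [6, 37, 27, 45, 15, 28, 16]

183.1429

Step 1: Compute the mean: (6 + 37 + 27 + 45 + 15 + 28 + 16) / 7 = 24.8571
Step 2: Compute squared deviations from the mean:
  (6 - 24.8571)^2 = 355.5918
  (37 - 24.8571)^2 = 147.449
  (27 - 24.8571)^2 = 4.5918
  (45 - 24.8571)^2 = 405.7347
  (15 - 24.8571)^2 = 97.1633
  (28 - 24.8571)^2 = 9.8776
  (16 - 24.8571)^2 = 78.449
Step 3: Sum of squared deviations = 1098.8571
Step 4: Sample variance = 1098.8571 / 6 = 183.1429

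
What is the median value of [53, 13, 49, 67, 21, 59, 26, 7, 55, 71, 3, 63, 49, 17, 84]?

49

Step 1: Sort the data in ascending order: [3, 7, 13, 17, 21, 26, 49, 49, 53, 55, 59, 63, 67, 71, 84]
Step 2: The number of values is n = 15.
Step 3: Since n is odd, the median is the middle value at position 8: 49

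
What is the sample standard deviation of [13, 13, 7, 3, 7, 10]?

3.92

Step 1: Compute the mean: 8.8333
Step 2: Sum of squared deviations from the mean: 76.8333
Step 3: Sample variance = 76.8333 / 5 = 15.3667
Step 4: Standard deviation = sqrt(15.3667) = 3.92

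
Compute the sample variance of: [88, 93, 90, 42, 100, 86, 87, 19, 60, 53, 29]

810.4909

Step 1: Compute the mean: (88 + 93 + 90 + 42 + 100 + 86 + 87 + 19 + 60 + 53 + 29) / 11 = 67.9091
Step 2: Compute squared deviations from the mean:
  (88 - 67.9091)^2 = 403.6446
  (93 - 67.9091)^2 = 629.5537
  (90 - 67.9091)^2 = 488.0083
  (42 - 67.9091)^2 = 671.281
  (100 - 67.9091)^2 = 1029.8264
  (86 - 67.9091)^2 = 327.281
  (87 - 67.9091)^2 = 364.4628
  (19 - 67.9091)^2 = 2392.0992
  (60 - 67.9091)^2 = 62.5537
  (53 - 67.9091)^2 = 222.281
  (29 - 67.9091)^2 = 1513.9174
Step 3: Sum of squared deviations = 8104.9091
Step 4: Sample variance = 8104.9091 / 10 = 810.4909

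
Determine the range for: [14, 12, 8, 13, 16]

8

Step 1: Identify the maximum value: max = 16
Step 2: Identify the minimum value: min = 8
Step 3: Range = max - min = 16 - 8 = 8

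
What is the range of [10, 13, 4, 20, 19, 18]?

16

Step 1: Identify the maximum value: max = 20
Step 2: Identify the minimum value: min = 4
Step 3: Range = max - min = 20 - 4 = 16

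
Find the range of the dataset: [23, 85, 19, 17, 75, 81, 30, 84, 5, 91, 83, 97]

92

Step 1: Identify the maximum value: max = 97
Step 2: Identify the minimum value: min = 5
Step 3: Range = max - min = 97 - 5 = 92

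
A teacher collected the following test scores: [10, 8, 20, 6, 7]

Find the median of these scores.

8

Step 1: Sort the data in ascending order: [6, 7, 8, 10, 20]
Step 2: The number of values is n = 5.
Step 3: Since n is odd, the median is the middle value at position 3: 8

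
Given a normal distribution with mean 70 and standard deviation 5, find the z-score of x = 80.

2

Step 1: Recall the z-score formula: z = (x - mu) / sigma
Step 2: Substitute values: z = (80 - 70) / 5
Step 3: z = 10 / 5 = 2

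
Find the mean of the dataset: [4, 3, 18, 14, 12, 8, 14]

10.4286

Step 1: Sum all values: 4 + 3 + 18 + 14 + 12 + 8 + 14 = 73
Step 2: Count the number of values: n = 7
Step 3: Mean = sum / n = 73 / 7 = 10.4286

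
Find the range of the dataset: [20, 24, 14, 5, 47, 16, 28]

42

Step 1: Identify the maximum value: max = 47
Step 2: Identify the minimum value: min = 5
Step 3: Range = max - min = 47 - 5 = 42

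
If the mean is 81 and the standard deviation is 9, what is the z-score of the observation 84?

0.3333

Step 1: Recall the z-score formula: z = (x - mu) / sigma
Step 2: Substitute values: z = (84 - 81) / 9
Step 3: z = 3 / 9 = 0.3333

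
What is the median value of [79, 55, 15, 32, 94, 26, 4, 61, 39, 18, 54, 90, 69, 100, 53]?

54

Step 1: Sort the data in ascending order: [4, 15, 18, 26, 32, 39, 53, 54, 55, 61, 69, 79, 90, 94, 100]
Step 2: The number of values is n = 15.
Step 3: Since n is odd, the median is the middle value at position 8: 54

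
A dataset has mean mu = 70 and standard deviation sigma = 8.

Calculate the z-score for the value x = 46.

-3

Step 1: Recall the z-score formula: z = (x - mu) / sigma
Step 2: Substitute values: z = (46 - 70) / 8
Step 3: z = -24 / 8 = -3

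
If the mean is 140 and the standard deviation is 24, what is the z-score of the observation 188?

2

Step 1: Recall the z-score formula: z = (x - mu) / sigma
Step 2: Substitute values: z = (188 - 140) / 24
Step 3: z = 48 / 24 = 2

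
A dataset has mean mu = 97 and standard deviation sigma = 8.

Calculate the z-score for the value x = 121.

3

Step 1: Recall the z-score formula: z = (x - mu) / sigma
Step 2: Substitute values: z = (121 - 97) / 8
Step 3: z = 24 / 8 = 3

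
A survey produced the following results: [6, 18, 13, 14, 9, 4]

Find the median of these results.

11

Step 1: Sort the data in ascending order: [4, 6, 9, 13, 14, 18]
Step 2: The number of values is n = 6.
Step 3: Since n is even, the median is the average of positions 3 and 4:
  Median = (9 + 13) / 2 = 11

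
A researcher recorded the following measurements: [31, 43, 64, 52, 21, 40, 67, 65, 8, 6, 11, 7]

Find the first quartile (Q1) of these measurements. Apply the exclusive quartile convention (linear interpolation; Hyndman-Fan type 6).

8.75

Step 1: Sort the data: [6, 7, 8, 11, 21, 31, 40, 43, 52, 64, 65, 67]
Step 2: n = 12
Step 3: Using the exclusive quartile method:
  Q1 = 8.75
  Q2 (median) = 35.5
  Q3 = 61
  IQR = Q3 - Q1 = 61 - 8.75 = 52.25
Step 4: Q1 = 8.75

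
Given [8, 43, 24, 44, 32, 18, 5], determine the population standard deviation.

14.5055

Step 1: Compute the mean: 24.8571
Step 2: Sum of squared deviations from the mean: 1472.8571
Step 3: Population variance = 1472.8571 / 7 = 210.4082
Step 4: Standard deviation = sqrt(210.4082) = 14.5055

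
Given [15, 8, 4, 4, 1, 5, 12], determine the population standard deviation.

4.5981

Step 1: Compute the mean: 7
Step 2: Sum of squared deviations from the mean: 148
Step 3: Population variance = 148 / 7 = 21.1429
Step 4: Standard deviation = sqrt(21.1429) = 4.5981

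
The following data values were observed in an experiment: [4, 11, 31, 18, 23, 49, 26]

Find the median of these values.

23

Step 1: Sort the data in ascending order: [4, 11, 18, 23, 26, 31, 49]
Step 2: The number of values is n = 7.
Step 3: Since n is odd, the median is the middle value at position 4: 23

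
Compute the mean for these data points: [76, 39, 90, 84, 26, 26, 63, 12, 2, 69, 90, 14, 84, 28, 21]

48.2667

Step 1: Sum all values: 76 + 39 + 90 + 84 + 26 + 26 + 63 + 12 + 2 + 69 + 90 + 14 + 84 + 28 + 21 = 724
Step 2: Count the number of values: n = 15
Step 3: Mean = sum / n = 724 / 15 = 48.2667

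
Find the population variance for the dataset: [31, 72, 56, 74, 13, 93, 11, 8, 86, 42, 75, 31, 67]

814.5207

Step 1: Compute the mean: (31 + 72 + 56 + 74 + 13 + 93 + 11 + 8 + 86 + 42 + 75 + 31 + 67) / 13 = 50.6923
Step 2: Compute squared deviations from the mean:
  (31 - 50.6923)^2 = 387.787
  (72 - 50.6923)^2 = 454.0178
  (56 - 50.6923)^2 = 28.1716
  (74 - 50.6923)^2 = 543.2485
  (13 - 50.6923)^2 = 1420.7101
  (93 - 50.6923)^2 = 1789.9408
  (11 - 50.6923)^2 = 1575.4793
  (8 - 50.6923)^2 = 1822.6331
  (86 - 50.6923)^2 = 1246.6331
  (42 - 50.6923)^2 = 75.5562
  (75 - 50.6923)^2 = 590.8639
  (31 - 50.6923)^2 = 387.787
  (67 - 50.6923)^2 = 265.9408
Step 3: Sum of squared deviations = 10588.7692
Step 4: Population variance = 10588.7692 / 13 = 814.5207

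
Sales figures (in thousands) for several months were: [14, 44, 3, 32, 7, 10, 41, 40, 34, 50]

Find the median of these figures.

33

Step 1: Sort the data in ascending order: [3, 7, 10, 14, 32, 34, 40, 41, 44, 50]
Step 2: The number of values is n = 10.
Step 3: Since n is even, the median is the average of positions 5 and 6:
  Median = (32 + 34) / 2 = 33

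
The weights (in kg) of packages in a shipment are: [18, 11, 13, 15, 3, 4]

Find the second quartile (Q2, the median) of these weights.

12

Step 1: Sort the data: [3, 4, 11, 13, 15, 18]
Step 2: n = 6
Step 3: Q2 is the median. Since n is even, it is the average of the values at positions 3 and 4:
  Q2 = (11 + 13) / 2 = 12
Step 4: Q2 = 12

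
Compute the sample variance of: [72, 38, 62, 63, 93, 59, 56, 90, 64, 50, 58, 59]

236.9697

Step 1: Compute the mean: (72 + 38 + 62 + 63 + 93 + 59 + 56 + 90 + 64 + 50 + 58 + 59) / 12 = 63.6667
Step 2: Compute squared deviations from the mean:
  (72 - 63.6667)^2 = 69.4444
  (38 - 63.6667)^2 = 658.7778
  (62 - 63.6667)^2 = 2.7778
  (63 - 63.6667)^2 = 0.4444
  (93 - 63.6667)^2 = 860.4444
  (59 - 63.6667)^2 = 21.7778
  (56 - 63.6667)^2 = 58.7778
  (90 - 63.6667)^2 = 693.4444
  (64 - 63.6667)^2 = 0.1111
  (50 - 63.6667)^2 = 186.7778
  (58 - 63.6667)^2 = 32.1111
  (59 - 63.6667)^2 = 21.7778
Step 3: Sum of squared deviations = 2606.6667
Step 4: Sample variance = 2606.6667 / 11 = 236.9697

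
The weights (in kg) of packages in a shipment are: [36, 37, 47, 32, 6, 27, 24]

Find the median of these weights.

32

Step 1: Sort the data in ascending order: [6, 24, 27, 32, 36, 37, 47]
Step 2: The number of values is n = 7.
Step 3: Since n is odd, the median is the middle value at position 4: 32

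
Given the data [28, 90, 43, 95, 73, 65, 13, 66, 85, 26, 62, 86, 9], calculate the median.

65

Step 1: Sort the data in ascending order: [9, 13, 26, 28, 43, 62, 65, 66, 73, 85, 86, 90, 95]
Step 2: The number of values is n = 13.
Step 3: Since n is odd, the median is the middle value at position 7: 65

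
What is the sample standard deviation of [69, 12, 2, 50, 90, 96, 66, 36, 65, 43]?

30.6719

Step 1: Compute the mean: 52.9
Step 2: Sum of squared deviations from the mean: 8466.9
Step 3: Sample variance = 8466.9 / 9 = 940.7667
Step 4: Standard deviation = sqrt(940.7667) = 30.6719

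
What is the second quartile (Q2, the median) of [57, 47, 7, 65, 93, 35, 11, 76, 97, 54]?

55.5

Step 1: Sort the data: [7, 11, 35, 47, 54, 57, 65, 76, 93, 97]
Step 2: n = 10
Step 3: Q2 is the median. Since n is even, it is the average of the values at positions 5 and 6:
  Q2 = (54 + 57) / 2 = 55.5
Step 4: Q2 = 55.5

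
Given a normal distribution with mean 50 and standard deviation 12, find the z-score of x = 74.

2

Step 1: Recall the z-score formula: z = (x - mu) / sigma
Step 2: Substitute values: z = (74 - 50) / 12
Step 3: z = 24 / 12 = 2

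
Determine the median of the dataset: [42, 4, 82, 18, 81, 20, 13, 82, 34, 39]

36.5

Step 1: Sort the data in ascending order: [4, 13, 18, 20, 34, 39, 42, 81, 82, 82]
Step 2: The number of values is n = 10.
Step 3: Since n is even, the median is the average of positions 5 and 6:
  Median = (34 + 39) / 2 = 36.5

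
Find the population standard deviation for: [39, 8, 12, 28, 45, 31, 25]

12.3916

Step 1: Compute the mean: 26.8571
Step 2: Sum of squared deviations from the mean: 1074.8571
Step 3: Population variance = 1074.8571 / 7 = 153.551
Step 4: Standard deviation = sqrt(153.551) = 12.3916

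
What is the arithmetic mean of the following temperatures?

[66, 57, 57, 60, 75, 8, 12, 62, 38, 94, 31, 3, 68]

48.5385

Step 1: Sum all values: 66 + 57 + 57 + 60 + 75 + 8 + 12 + 62 + 38 + 94 + 31 + 3 + 68 = 631
Step 2: Count the number of values: n = 13
Step 3: Mean = sum / n = 631 / 13 = 48.5385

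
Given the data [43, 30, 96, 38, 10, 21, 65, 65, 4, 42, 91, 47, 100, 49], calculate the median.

45

Step 1: Sort the data in ascending order: [4, 10, 21, 30, 38, 42, 43, 47, 49, 65, 65, 91, 96, 100]
Step 2: The number of values is n = 14.
Step 3: Since n is even, the median is the average of positions 7 and 8:
  Median = (43 + 47) / 2 = 45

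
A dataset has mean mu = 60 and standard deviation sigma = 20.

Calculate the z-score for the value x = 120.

3

Step 1: Recall the z-score formula: z = (x - mu) / sigma
Step 2: Substitute values: z = (120 - 60) / 20
Step 3: z = 60 / 20 = 3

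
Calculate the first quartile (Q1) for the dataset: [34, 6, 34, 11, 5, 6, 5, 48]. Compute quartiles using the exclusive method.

5.25

Step 1: Sort the data: [5, 5, 6, 6, 11, 34, 34, 48]
Step 2: n = 8
Step 3: Using the exclusive quartile method:
  Q1 = 5.25
  Q2 (median) = 8.5
  Q3 = 34
  IQR = Q3 - Q1 = 34 - 5.25 = 28.75
Step 4: Q1 = 5.25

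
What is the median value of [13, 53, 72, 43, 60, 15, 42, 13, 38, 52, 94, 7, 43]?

43

Step 1: Sort the data in ascending order: [7, 13, 13, 15, 38, 42, 43, 43, 52, 53, 60, 72, 94]
Step 2: The number of values is n = 13.
Step 3: Since n is odd, the median is the middle value at position 7: 43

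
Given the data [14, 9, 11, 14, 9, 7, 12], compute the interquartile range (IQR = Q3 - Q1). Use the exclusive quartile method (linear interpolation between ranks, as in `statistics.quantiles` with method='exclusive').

5

Step 1: Sort the data: [7, 9, 9, 11, 12, 14, 14]
Step 2: n = 7
Step 3: Using the exclusive quartile method:
  Q1 = 9
  Q2 (median) = 11
  Q3 = 14
  IQR = Q3 - Q1 = 14 - 9 = 5
Step 4: IQR = 5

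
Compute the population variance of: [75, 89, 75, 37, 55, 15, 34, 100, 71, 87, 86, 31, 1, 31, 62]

844.3733

Step 1: Compute the mean: (75 + 89 + 75 + 37 + 55 + 15 + 34 + 100 + 71 + 87 + 86 + 31 + 1 + 31 + 62) / 15 = 56.6
Step 2: Compute squared deviations from the mean:
  (75 - 56.6)^2 = 338.56
  (89 - 56.6)^2 = 1049.76
  (75 - 56.6)^2 = 338.56
  (37 - 56.6)^2 = 384.16
  (55 - 56.6)^2 = 2.56
  (15 - 56.6)^2 = 1730.56
  (34 - 56.6)^2 = 510.76
  (100 - 56.6)^2 = 1883.56
  (71 - 56.6)^2 = 207.36
  (87 - 56.6)^2 = 924.16
  (86 - 56.6)^2 = 864.36
  (31 - 56.6)^2 = 655.36
  (1 - 56.6)^2 = 3091.36
  (31 - 56.6)^2 = 655.36
  (62 - 56.6)^2 = 29.16
Step 3: Sum of squared deviations = 12665.6
Step 4: Population variance = 12665.6 / 15 = 844.3733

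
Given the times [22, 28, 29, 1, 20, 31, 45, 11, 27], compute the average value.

23.7778

Step 1: Sum all values: 22 + 28 + 29 + 1 + 20 + 31 + 45 + 11 + 27 = 214
Step 2: Count the number of values: n = 9
Step 3: Mean = sum / n = 214 / 9 = 23.7778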